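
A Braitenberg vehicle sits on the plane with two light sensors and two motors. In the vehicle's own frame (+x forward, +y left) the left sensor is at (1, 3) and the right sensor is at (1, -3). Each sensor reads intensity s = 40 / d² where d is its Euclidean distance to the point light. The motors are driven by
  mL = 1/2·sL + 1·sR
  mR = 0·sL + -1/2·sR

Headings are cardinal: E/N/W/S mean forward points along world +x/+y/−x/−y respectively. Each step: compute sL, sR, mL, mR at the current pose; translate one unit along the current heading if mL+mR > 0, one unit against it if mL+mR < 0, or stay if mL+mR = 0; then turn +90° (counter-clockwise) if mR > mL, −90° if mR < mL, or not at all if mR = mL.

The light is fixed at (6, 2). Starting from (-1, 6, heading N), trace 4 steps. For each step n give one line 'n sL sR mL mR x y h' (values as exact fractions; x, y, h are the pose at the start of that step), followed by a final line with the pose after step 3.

n=0: pose=(-1,6,N); sL=8/25, sR=40/41; mL=1164/1025, mR=-20/41; mL+mR=664/1025 → advance +1; mR−mL=-1664/1025 → turn -1·90°
n=1: pose=(-1,7,E); sL=2/5, sR=1; mL=6/5, mR=-1/2; mL+mR=7/10 → advance +1; mR−mL=-17/10 → turn -1·90°
n=2: pose=(0,7,S); sL=8/5, sR=40/97; mL=588/485, mR=-20/97; mL+mR=488/485 → advance +1; mR−mL=-688/485 → turn -1·90°
n=3: pose=(0,6,W); sL=4/5, sR=20/49; mL=198/245, mR=-10/49; mL+mR=148/245 → advance +1; mR−mL=-248/245 → turn -1·90°

0 8/25 40/41 1164/1025 -20/41 -1 6 N
1 2/5 1 6/5 -1/2 -1 7 E
2 8/5 40/97 588/485 -20/97 0 7 S
3 4/5 20/49 198/245 -10/49 0 6 W
final -1 6 N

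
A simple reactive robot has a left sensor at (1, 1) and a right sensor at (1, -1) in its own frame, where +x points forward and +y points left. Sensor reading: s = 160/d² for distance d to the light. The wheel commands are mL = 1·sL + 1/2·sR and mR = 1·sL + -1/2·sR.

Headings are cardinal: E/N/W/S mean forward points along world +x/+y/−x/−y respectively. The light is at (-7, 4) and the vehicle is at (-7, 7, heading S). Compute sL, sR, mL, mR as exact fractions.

32 32 48 16

left sensor world pos  = (-6, 6); dL² = 5
right sensor world pos = (-8, 6); dR² = 5
sL = 160/5 = 32
sR = 160/5 = 32
mL = 1·sL + 1/2·sR = 48
mR = 1·sL + -1/2·sR = 16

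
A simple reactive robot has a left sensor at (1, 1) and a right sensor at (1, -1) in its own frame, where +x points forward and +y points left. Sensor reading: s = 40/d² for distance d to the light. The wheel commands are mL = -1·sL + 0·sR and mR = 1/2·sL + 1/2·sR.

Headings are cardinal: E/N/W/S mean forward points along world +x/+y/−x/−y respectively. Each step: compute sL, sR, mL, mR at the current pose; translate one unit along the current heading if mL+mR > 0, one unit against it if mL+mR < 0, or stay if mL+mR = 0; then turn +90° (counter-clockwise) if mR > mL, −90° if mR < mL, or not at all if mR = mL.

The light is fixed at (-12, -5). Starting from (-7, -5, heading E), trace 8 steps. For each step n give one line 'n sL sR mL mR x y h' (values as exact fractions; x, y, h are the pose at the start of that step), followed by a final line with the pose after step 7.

n=0: pose=(-7,-5,E); sL=40/37, sR=40/37; mL=-40/37, mR=40/37; mL+mR=0 → advance +0; mR−mL=80/37 → turn +1·90°
n=1: pose=(-7,-5,N); sL=40/17, sR=40/37; mL=-40/17, mR=1080/629; mL+mR=-400/629 → advance -1; mR−mL=2560/629 → turn +1·90°
n=2: pose=(-7,-6,W); sL=2, sR=5/2; mL=-2, mR=9/4; mL+mR=1/4 → advance +1; mR−mL=17/4 → turn +1·90°
n=3: pose=(-8,-6,S); sL=40/29, sR=40/13; mL=-40/29, mR=840/377; mL+mR=320/377 → advance +1; mR−mL=1360/377 → turn +1·90°
n=4: pose=(-8,-7,E); sL=20/13, sR=20/17; mL=-20/13, mR=300/221; mL+mR=-40/221 → advance -1; mR−mL=640/221 → turn +1·90°
n=5: pose=(-9,-7,N); sL=8, sR=40/17; mL=-8, mR=88/17; mL+mR=-48/17 → advance -1; mR−mL=224/17 → turn +1·90°
n=6: pose=(-9,-8,W); sL=2, sR=5; mL=-2, mR=7/2; mL+mR=3/2 → advance +1; mR−mL=11/2 → turn +1·90°
n=7: pose=(-10,-8,S); sL=8/5, sR=40/17; mL=-8/5, mR=168/85; mL+mR=32/85 → advance +1; mR−mL=304/85 → turn +1·90°

0 40/37 40/37 -40/37 40/37 -7 -5 E
1 40/17 40/37 -40/17 1080/629 -7 -5 N
2 2 5/2 -2 9/4 -7 -6 W
3 40/29 40/13 -40/29 840/377 -8 -6 S
4 20/13 20/17 -20/13 300/221 -8 -7 E
5 8 40/17 -8 88/17 -9 -7 N
6 2 5 -2 7/2 -9 -8 W
7 8/5 40/17 -8/5 168/85 -10 -8 S
final -10 -9 E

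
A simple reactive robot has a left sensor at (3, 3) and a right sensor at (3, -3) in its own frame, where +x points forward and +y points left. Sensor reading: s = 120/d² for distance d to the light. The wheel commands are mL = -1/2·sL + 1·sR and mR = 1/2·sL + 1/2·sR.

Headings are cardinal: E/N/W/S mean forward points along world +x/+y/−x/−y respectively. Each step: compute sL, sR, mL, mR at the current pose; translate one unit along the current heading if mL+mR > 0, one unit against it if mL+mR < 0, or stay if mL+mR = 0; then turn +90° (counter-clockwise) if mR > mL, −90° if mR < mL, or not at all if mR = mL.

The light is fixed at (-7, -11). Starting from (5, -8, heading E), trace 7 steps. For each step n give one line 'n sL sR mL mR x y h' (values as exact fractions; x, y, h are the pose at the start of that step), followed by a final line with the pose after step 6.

0 40/87 8/15 44/145 72/145 5 -8 E
1 15/17 30/73 -75/2482 1605/2482 6 -8 N
2 120/101 120/149 3180/15049 15000/15049 6 -7 W
3 60/113 60/41 5550/4633 4620/4633 5 -7 S
4 40/27 40/39 100/351 440/351 5 -8 W
5 30/49 15/8 615/392 975/784 4 -8 S
6 24/13 120/89 492/1157 1848/1157 4 -9 W
final 3 -9 S

n=0: pose=(5,-8,E); sL=40/87, sR=8/15; mL=44/145, mR=72/145; mL+mR=4/5 → advance +1; mR−mL=28/145 → turn +1·90°
n=1: pose=(6,-8,N); sL=15/17, sR=30/73; mL=-75/2482, mR=1605/2482; mL+mR=45/73 → advance +1; mR−mL=840/1241 → turn +1·90°
n=2: pose=(6,-7,W); sL=120/101, sR=120/149; mL=3180/15049, mR=15000/15049; mL+mR=180/149 → advance +1; mR−mL=11820/15049 → turn +1·90°
n=3: pose=(5,-7,S); sL=60/113, sR=60/41; mL=5550/4633, mR=4620/4633; mL+mR=90/41 → advance +1; mR−mL=-930/4633 → turn -1·90°
n=4: pose=(5,-8,W); sL=40/27, sR=40/39; mL=100/351, mR=440/351; mL+mR=20/13 → advance +1; mR−mL=340/351 → turn +1·90°
n=5: pose=(4,-8,S); sL=30/49, sR=15/8; mL=615/392, mR=975/784; mL+mR=45/16 → advance +1; mR−mL=-255/784 → turn -1·90°
n=6: pose=(4,-9,W); sL=24/13, sR=120/89; mL=492/1157, mR=1848/1157; mL+mR=180/89 → advance +1; mR−mL=1356/1157 → turn +1·90°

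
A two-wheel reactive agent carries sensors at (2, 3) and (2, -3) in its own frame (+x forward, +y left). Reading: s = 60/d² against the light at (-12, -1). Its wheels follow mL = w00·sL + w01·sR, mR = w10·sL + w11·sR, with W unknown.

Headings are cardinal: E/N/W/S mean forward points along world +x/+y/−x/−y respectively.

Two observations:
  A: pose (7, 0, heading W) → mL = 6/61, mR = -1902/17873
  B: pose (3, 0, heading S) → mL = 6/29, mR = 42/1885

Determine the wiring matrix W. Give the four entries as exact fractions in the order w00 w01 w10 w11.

0 1/2 -1 1/2

obs A: pose=(7,0,W) → sL=60/293, sR=12/61, mL=6/61, mR=-1902/17873
obs B: pose=(3,0,S) → sL=12/65, sR=12/29, mL=6/29, mR=42/1885
sensor matrix S = [[60/293, 12/61], [12/65, 12/29]]; det S = 1631232/33690605
solve [mL_A; mL_B] = S·[w00; w01] and [mR_A; mR_B] = S·[w10; w11]:
  w00 = 0, w01 = 1/2, w10 = -1, w11 = 1/2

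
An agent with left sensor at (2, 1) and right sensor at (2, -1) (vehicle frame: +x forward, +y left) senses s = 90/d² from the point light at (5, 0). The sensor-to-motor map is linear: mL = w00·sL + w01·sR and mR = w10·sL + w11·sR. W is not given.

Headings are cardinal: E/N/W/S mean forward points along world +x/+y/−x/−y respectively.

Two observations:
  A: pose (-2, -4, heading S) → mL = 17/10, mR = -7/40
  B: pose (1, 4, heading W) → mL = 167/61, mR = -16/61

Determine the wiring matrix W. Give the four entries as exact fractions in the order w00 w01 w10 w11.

1 1/2 -1/2 1/2

obs A: pose=(-2,-4,S) → sL=5/4, sR=9/10, mL=17/10, mR=-7/40
obs B: pose=(1,4,W) → sL=2, sR=90/61, mL=167/61, mR=-16/61
sensor matrix S = [[5/4, 9/10], [2, 90/61]]; det S = 27/610
solve [mL_A; mL_B] = S·[w00; w01] and [mR_A; mR_B] = S·[w10; w11]:
  w00 = 1, w01 = 1/2, w10 = -1/2, w11 = 1/2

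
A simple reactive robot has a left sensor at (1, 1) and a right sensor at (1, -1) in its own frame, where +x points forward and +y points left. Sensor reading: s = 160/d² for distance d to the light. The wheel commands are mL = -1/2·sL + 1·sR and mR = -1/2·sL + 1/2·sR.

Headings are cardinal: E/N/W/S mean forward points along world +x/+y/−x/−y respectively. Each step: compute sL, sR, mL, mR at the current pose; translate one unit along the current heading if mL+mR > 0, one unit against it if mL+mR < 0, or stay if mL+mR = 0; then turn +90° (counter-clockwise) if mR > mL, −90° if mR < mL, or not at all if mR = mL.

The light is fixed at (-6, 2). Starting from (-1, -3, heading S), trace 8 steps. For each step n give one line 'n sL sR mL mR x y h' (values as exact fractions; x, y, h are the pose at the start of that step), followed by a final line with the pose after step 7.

n=0: pose=(-1,-3,S); sL=20/9, sR=40/13; mL=230/117, mR=50/117; mL+mR=280/117 → advance +1; mR−mL=-20/13 → turn -1·90°
n=1: pose=(-1,-4,W); sL=32/13, sR=160/41; mL=1424/533, mR=384/533; mL+mR=1808/533 → advance +1; mR−mL=-80/41 → turn -1·90°
n=2: pose=(-2,-4,N); sL=80/17, sR=16/5; mL=72/85, mR=-64/85; mL+mR=8/85 → advance +1; mR−mL=-8/5 → turn -1·90°
n=3: pose=(-2,-3,E); sL=160/41, sR=160/61; mL=1680/2501, mR=-1600/2501; mL+mR=80/2501 → advance +1; mR−mL=-80/61 → turn -1·90°
n=4: pose=(-1,-3,S); sL=20/9, sR=40/13; mL=230/117, mR=50/117; mL+mR=280/117 → advance +1; mR−mL=-20/13 → turn -1·90°
n=5: pose=(-1,-4,W); sL=32/13, sR=160/41; mL=1424/533, mR=384/533; mL+mR=1808/533 → advance +1; mR−mL=-80/41 → turn -1·90°
n=6: pose=(-2,-4,N); sL=80/17, sR=16/5; mL=72/85, mR=-64/85; mL+mR=8/85 → advance +1; mR−mL=-8/5 → turn -1·90°
n=7: pose=(-2,-3,E); sL=160/41, sR=160/61; mL=1680/2501, mR=-1600/2501; mL+mR=80/2501 → advance +1; mR−mL=-80/61 → turn -1·90°

0 20/9 40/13 230/117 50/117 -1 -3 S
1 32/13 160/41 1424/533 384/533 -1 -4 W
2 80/17 16/5 72/85 -64/85 -2 -4 N
3 160/41 160/61 1680/2501 -1600/2501 -2 -3 E
4 20/9 40/13 230/117 50/117 -1 -3 S
5 32/13 160/41 1424/533 384/533 -1 -4 W
6 80/17 16/5 72/85 -64/85 -2 -4 N
7 160/41 160/61 1680/2501 -1600/2501 -2 -3 E
final -1 -3 S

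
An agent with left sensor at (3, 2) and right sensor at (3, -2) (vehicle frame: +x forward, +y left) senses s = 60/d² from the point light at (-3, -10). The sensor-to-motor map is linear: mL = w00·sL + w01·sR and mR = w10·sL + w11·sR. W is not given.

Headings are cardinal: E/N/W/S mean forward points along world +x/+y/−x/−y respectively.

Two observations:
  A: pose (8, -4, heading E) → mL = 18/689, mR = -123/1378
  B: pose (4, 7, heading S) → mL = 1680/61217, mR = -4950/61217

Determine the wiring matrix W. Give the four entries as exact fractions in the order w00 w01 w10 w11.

obs A: pose=(8,-4,E) → sL=3/13, sR=15/53, mL=18/689, mR=-123/1378
obs B: pose=(4,7,S) → sL=60/277, sR=60/221, mL=1680/61217, mR=-4950/61217
sensor matrix S = [[3/13, 15/53], [60/277, 60/221]]; det S = 56880/42178513
solve [mL_A; mL_B] = S·[w00; w01] and [mR_A; mR_B] = S·[w10; w11]:
  w00 = -1/2, w01 = 1/2, w10 = -1, w11 = 1/2

-1/2 1/2 -1 1/2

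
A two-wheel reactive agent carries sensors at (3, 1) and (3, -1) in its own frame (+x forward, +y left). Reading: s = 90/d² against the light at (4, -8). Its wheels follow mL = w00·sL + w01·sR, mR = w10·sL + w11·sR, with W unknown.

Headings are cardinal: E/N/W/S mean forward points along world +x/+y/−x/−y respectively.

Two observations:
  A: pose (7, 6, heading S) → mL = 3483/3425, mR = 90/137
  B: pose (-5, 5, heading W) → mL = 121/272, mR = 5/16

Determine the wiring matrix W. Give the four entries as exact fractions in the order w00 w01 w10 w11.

obs A: pose=(7,6,S) → sL=90/137, sR=18/25, mL=3483/3425, mR=90/137
obs B: pose=(-5,5,W) → sL=5/16, sR=9/34, mL=121/272, mR=5/16
sensor matrix S = [[90/137, 18/25], [5/16, 9/34]]; det S = -4761/93160
solve [mL_A; mL_B] = S·[w00; w01] and [mR_A; mR_B] = S·[w10; w11]:
  w00 = 1, w01 = 1/2, w10 = 1, w11 = 0

1 1/2 1 0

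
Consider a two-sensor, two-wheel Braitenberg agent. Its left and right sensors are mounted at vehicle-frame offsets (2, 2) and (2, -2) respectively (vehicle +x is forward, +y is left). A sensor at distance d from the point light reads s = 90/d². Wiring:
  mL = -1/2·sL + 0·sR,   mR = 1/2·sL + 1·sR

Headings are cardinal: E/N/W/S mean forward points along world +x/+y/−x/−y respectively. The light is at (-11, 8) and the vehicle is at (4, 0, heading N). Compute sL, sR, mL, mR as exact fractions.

18/41 18/65 -9/41 1323/2665

left sensor world pos  = (2, 2); dL² = 205
right sensor world pos = (6, 2); dR² = 325
sL = 90/205 = 18/41
sR = 90/325 = 18/65
mL = -1/2·sL + 0·sR = -9/41
mR = 1/2·sL + 1·sR = 1323/2665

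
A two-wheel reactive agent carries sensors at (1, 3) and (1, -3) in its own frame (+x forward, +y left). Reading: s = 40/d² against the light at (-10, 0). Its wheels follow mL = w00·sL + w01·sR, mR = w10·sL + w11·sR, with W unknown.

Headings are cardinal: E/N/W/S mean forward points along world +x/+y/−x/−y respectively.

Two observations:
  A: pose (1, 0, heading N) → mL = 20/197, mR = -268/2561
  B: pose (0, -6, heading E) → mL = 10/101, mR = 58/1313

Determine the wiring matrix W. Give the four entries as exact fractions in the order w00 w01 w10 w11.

obs A: pose=(1,0,N) → sL=8/13, sR=40/197, mL=20/197, mR=-268/2561
obs B: pose=(0,-6,E) → sL=4/13, sR=20/101, mL=10/101, mR=58/1313
sensor matrix S = [[8/13, 40/197], [4/13, 20/101]]; det S = 15360/258661
solve [mL_A; mL_B] = S·[w00; w01] and [mR_A; mR_B] = S·[w10; w11]:
  w00 = 0, w01 = 1/2, w10 = -1/2, w11 = 1

0 1/2 -1/2 1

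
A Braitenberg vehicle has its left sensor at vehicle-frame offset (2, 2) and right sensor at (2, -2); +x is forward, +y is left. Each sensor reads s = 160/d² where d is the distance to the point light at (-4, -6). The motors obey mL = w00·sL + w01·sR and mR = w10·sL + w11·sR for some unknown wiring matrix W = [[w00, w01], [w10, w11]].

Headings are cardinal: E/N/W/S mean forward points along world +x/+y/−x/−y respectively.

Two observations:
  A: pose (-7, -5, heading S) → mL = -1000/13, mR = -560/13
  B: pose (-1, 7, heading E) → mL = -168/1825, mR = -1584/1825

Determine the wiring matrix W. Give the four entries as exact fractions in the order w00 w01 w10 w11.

-1 1/2 -1/2 -1/2

obs A: pose=(-7,-5,S) → sL=80, sR=80/13, mL=-1000/13, mR=-560/13
obs B: pose=(-1,7,E) → sL=16/25, sR=80/73, mL=-168/1825, mR=-1584/1825
sensor matrix S = [[80, 80/13], [16/25, 80/73]]; det S = 397312/4745
solve [mL_A; mL_B] = S·[w00; w01] and [mR_A; mR_B] = S·[w10; w11]:
  w00 = -1, w01 = 1/2, w10 = -1/2, w11 = -1/2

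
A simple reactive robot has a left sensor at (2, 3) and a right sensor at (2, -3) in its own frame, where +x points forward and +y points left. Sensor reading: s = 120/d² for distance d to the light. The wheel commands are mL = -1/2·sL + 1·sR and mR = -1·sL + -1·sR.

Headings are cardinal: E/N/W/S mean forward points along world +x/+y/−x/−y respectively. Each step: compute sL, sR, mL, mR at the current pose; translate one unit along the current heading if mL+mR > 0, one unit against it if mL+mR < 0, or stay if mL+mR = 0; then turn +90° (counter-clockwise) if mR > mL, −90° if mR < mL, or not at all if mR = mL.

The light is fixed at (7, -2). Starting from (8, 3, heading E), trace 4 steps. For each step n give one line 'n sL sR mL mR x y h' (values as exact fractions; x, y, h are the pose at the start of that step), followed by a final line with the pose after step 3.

n=0: pose=(8,3,E); sL=120/73, sR=120/13; mL=7980/949, mR=-10320/949; mL+mR=-180/73 → advance -1; mR−mL=-18300/949 → turn -1·90°
n=1: pose=(7,3,S); sL=20/3, sR=20/3; mL=10/3, mR=-40/3; mL+mR=-10 → advance -1; mR−mL=-50/3 → turn -1·90°
n=2: pose=(7,4,W); sL=120/13, sR=24/17; mL=-708/221, mR=-2352/221; mL+mR=-180/13 → advance -1; mR−mL=-1644/221 → turn -1·90°
n=3: pose=(8,4,N); sL=30/17, sR=3/2; mL=21/34, mR=-111/34; mL+mR=-45/17 → advance -1; mR−mL=-66/17 → turn -1·90°

0 120/73 120/13 7980/949 -10320/949 8 3 E
1 20/3 20/3 10/3 -40/3 7 3 S
2 120/13 24/17 -708/221 -2352/221 7 4 W
3 30/17 3/2 21/34 -111/34 8 4 N
final 8 3 E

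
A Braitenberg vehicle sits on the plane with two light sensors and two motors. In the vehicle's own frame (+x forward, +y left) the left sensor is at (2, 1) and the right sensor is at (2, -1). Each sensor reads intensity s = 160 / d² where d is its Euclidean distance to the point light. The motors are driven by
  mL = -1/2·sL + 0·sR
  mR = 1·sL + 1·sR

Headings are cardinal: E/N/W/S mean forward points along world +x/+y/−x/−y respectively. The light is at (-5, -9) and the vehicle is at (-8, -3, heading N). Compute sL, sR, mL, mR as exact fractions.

left sensor world pos  = (-9, -1); dL² = 80
right sensor world pos = (-7, -1); dR² = 68
sL = 160/80 = 2
sR = 160/68 = 40/17
mL = -1/2·sL + 0·sR = -1
mR = 1·sL + 1·sR = 74/17

2 40/17 -1 74/17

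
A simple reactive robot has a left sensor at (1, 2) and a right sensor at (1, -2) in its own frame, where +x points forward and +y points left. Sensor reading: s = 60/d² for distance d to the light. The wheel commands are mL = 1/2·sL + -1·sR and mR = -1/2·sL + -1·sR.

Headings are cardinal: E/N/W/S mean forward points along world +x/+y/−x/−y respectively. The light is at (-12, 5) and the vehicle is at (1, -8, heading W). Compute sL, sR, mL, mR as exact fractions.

left sensor world pos  = (0, -10); dL² = 369
right sensor world pos = (0, -6); dR² = 265
sL = 60/369 = 20/123
sR = 60/265 = 12/53
mL = 1/2·sL + -1·sR = -946/6519
mR = -1/2·sL + -1·sR = -2006/6519

20/123 12/53 -946/6519 -2006/6519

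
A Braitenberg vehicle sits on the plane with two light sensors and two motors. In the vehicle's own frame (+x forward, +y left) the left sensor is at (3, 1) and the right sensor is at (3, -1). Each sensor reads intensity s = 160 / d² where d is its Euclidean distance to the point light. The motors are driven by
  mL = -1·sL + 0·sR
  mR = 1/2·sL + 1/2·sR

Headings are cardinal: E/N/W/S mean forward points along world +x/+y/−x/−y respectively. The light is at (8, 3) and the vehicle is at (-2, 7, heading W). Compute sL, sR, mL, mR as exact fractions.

left sensor world pos  = (-5, 6); dL² = 178
right sensor world pos = (-5, 8); dR² = 194
sL = 160/178 = 80/89
sR = 160/194 = 80/97
mL = -1·sL + 0·sR = -80/89
mR = 1/2·sL + 1/2·sR = 7440/8633

80/89 80/97 -80/89 7440/8633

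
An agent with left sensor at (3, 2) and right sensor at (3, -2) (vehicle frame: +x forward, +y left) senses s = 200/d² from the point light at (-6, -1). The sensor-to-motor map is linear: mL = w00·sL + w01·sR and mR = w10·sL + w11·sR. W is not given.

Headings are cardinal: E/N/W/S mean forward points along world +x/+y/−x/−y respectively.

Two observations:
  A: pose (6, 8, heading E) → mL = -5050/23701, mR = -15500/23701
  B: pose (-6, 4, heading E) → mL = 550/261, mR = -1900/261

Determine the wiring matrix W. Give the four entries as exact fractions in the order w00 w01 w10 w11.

obs A: pose=(6,8,E) → sL=100/173, sR=100/137, mL=-5050/23701, mR=-15500/23701
obs B: pose=(-6,4,E) → sL=100/29, sR=100/9, mL=550/261, mR=-1900/261
sensor matrix S = [[100/173, 100/137], [100/29, 100/9]]; det S = 24160000/6185961
solve [mL_A; mL_B] = S·[w00; w01] and [mR_A; mR_B] = S·[w10; w11]:
  w00 = -1, w01 = 1/2, w10 = -1/2, w11 = -1/2

-1 1/2 -1/2 -1/2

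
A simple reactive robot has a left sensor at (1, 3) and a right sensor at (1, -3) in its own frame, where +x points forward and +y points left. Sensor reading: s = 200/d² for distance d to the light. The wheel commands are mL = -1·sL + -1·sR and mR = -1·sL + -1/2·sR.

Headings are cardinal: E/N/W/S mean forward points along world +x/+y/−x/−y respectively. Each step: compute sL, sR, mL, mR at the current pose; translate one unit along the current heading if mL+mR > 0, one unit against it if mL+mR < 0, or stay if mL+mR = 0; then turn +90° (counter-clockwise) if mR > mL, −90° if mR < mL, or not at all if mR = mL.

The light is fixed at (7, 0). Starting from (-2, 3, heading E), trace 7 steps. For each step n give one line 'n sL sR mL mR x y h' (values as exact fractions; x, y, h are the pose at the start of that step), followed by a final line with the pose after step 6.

n=0: pose=(-2,3,E); sL=2, sR=25/8; mL=-41/8, mR=-57/16; mL+mR=-139/16 → advance -1; mR−mL=25/16 → turn +1·90°
n=1: pose=(-3,3,N); sL=40/37, sR=40/13; mL=-2000/481, mR=-1260/481; mL+mR=-3260/481 → advance -1; mR−mL=20/13 → turn +1·90°
n=2: pose=(-3,2,W); sL=100/61, sR=100/73; mL=-13400/4453, mR=-10350/4453; mL+mR=-23750/4453 → advance -1; mR−mL=50/73 → turn +1·90°
n=3: pose=(-2,2,S); sL=200/37, sR=40/29; mL=-7280/1073, mR=-6540/1073; mL+mR=-13820/1073 → advance -1; mR−mL=20/29 → turn +1·90°
n=4: pose=(-2,3,E); sL=2, sR=25/8; mL=-41/8, mR=-57/16; mL+mR=-139/16 → advance -1; mR−mL=25/16 → turn +1·90°
n=5: pose=(-3,3,N); sL=40/37, sR=40/13; mL=-2000/481, mR=-1260/481; mL+mR=-3260/481 → advance -1; mR−mL=20/13 → turn +1·90°
n=6: pose=(-3,2,W); sL=100/61, sR=100/73; mL=-13400/4453, mR=-10350/4453; mL+mR=-23750/4453 → advance -1; mR−mL=50/73 → turn +1·90°

0 2 25/8 -41/8 -57/16 -2 3 E
1 40/37 40/13 -2000/481 -1260/481 -3 3 N
2 100/61 100/73 -13400/4453 -10350/4453 -3 2 W
3 200/37 40/29 -7280/1073 -6540/1073 -2 2 S
4 2 25/8 -41/8 -57/16 -2 3 E
5 40/37 40/13 -2000/481 -1260/481 -3 3 N
6 100/61 100/73 -13400/4453 -10350/4453 -3 2 W
final -2 2 S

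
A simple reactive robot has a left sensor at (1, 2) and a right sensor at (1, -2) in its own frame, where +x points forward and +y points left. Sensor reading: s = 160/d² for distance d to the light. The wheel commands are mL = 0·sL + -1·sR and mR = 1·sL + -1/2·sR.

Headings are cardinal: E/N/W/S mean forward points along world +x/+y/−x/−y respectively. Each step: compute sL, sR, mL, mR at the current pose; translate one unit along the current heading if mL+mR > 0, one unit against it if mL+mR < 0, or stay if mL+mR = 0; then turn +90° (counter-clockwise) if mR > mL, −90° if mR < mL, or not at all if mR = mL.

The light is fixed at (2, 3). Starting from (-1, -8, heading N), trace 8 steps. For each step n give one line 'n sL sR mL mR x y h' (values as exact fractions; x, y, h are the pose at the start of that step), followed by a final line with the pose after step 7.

n=0: pose=(-1,-8,N); sL=32/25, sR=160/101; mL=-160/101, mR=1232/2525; mL+mR=-2768/2525 → advance -1; mR−mL=5232/2525 → turn +1·90°
n=1: pose=(-1,-9,W); sL=40/53, sR=40/29; mL=-40/29, mR=100/1537; mL+mR=-2020/1537 → advance -1; mR−mL=2220/1537 → turn +1·90°
n=2: pose=(0,-9,S); sL=160/169, sR=32/37; mL=-32/37, mR=3216/6253; mL+mR=-2192/6253 → advance -1; mR−mL=8624/6253 → turn +1·90°
n=3: pose=(0,-8,E); sL=80/41, sR=16/17; mL=-16/17, mR=1032/697; mL+mR=376/697 → advance +1; mR−mL=1688/697 → turn +1·90°
n=4: pose=(1,-8,N); sL=160/109, sR=160/101; mL=-160/101, mR=7440/11009; mL+mR=-10000/11009 → advance -1; mR−mL=24880/11009 → turn +1·90°
n=5: pose=(1,-9,W); sL=4/5, sR=20/13; mL=-20/13, mR=2/65; mL+mR=-98/65 → advance -1; mR−mL=102/65 → turn +1·90°
n=6: pose=(2,-9,S); sL=160/173, sR=160/173; mL=-160/173, mR=80/173; mL+mR=-80/173 → advance -1; mR−mL=240/173 → turn +1·90°
n=7: pose=(2,-8,E); sL=80/41, sR=16/17; mL=-16/17, mR=1032/697; mL+mR=376/697 → advance +1; mR−mL=1688/697 → turn +1·90°

0 32/25 160/101 -160/101 1232/2525 -1 -8 N
1 40/53 40/29 -40/29 100/1537 -1 -9 W
2 160/169 32/37 -32/37 3216/6253 0 -9 S
3 80/41 16/17 -16/17 1032/697 0 -8 E
4 160/109 160/101 -160/101 7440/11009 1 -8 N
5 4/5 20/13 -20/13 2/65 1 -9 W
6 160/173 160/173 -160/173 80/173 2 -9 S
7 80/41 16/17 -16/17 1032/697 2 -8 E
final 3 -8 N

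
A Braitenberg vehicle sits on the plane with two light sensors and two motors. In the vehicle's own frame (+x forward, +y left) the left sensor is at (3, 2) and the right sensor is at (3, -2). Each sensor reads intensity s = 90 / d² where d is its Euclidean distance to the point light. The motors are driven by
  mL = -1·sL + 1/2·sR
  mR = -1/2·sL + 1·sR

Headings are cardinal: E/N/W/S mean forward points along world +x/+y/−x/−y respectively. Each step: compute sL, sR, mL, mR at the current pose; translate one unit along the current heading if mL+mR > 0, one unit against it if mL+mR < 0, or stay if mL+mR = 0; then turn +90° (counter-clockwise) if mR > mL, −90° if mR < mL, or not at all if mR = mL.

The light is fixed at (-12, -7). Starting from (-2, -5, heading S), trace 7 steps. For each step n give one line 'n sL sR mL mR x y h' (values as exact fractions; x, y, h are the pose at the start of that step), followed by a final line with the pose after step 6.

n=0: pose=(-2,-5,S); sL=18/29, sR=18/13; mL=27/377, mR=405/377; mL+mR=432/377 → advance +1; mR−mL=378/377 → turn +1·90°
n=1: pose=(-2,-6,E); sL=45/89, sR=9/17; mL=-729/3026, mR=837/3026; mL+mR=54/1513 → advance +1; mR−mL=783/1513 → turn +1·90°
n=2: pose=(-1,-6,N); sL=90/97, sR=18/37; mL=-2457/3589, mR=81/3589; mL+mR=-2376/3589 → advance -1; mR−mL=2538/3589 → turn +1·90°
n=3: pose=(-1,-7,W); sL=45/34, sR=45/34; mL=-45/68, mR=45/68; mL+mR=0 → advance +0; mR−mL=45/34 → turn +1·90°
n=4: pose=(-1,-7,S); sL=45/89, sR=1; mL=-1/178, mR=133/178; mL+mR=66/89 → advance +1; mR−mL=67/89 → turn +1·90°
n=5: pose=(-1,-8,E); sL=90/197, sR=18/41; mL=-1917/8077, mR=1701/8077; mL+mR=-216/8077 → advance -1; mR−mL=3618/8077 → turn +1·90°
n=6: pose=(-2,-8,N); sL=45/34, sR=45/74; mL=-2565/2516, mR=-135/2516; mL+mR=-675/629 → advance -1; mR−mL=1215/1258 → turn +1·90°

0 18/29 18/13 27/377 405/377 -2 -5 S
1 45/89 9/17 -729/3026 837/3026 -2 -6 E
2 90/97 18/37 -2457/3589 81/3589 -1 -6 N
3 45/34 45/34 -45/68 45/68 -1 -7 W
4 45/89 1 -1/178 133/178 -1 -7 S
5 90/197 18/41 -1917/8077 1701/8077 -1 -8 E
6 45/34 45/74 -2565/2516 -135/2516 -2 -8 N
final -2 -9 W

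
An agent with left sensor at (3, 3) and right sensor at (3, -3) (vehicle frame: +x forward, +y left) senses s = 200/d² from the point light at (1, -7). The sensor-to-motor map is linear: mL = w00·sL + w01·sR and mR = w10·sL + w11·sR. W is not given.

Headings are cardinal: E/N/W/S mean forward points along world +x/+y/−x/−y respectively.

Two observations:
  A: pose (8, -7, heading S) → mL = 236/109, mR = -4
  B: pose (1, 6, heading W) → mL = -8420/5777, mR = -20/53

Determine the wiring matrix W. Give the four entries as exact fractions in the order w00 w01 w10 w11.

-1 1/2 0 -1/2

obs A: pose=(8,-7,S) → sL=200/109, sR=8, mL=236/109, mR=-4
obs B: pose=(1,6,W) → sL=200/109, sR=40/53, mL=-8420/5777, mR=-20/53
sensor matrix S = [[200/109, 8], [200/109, 40/53]]; det S = -76800/5777
solve [mL_A; mL_B] = S·[w00; w01] and [mR_A; mR_B] = S·[w10; w11]:
  w00 = -1, w01 = 1/2, w10 = 0, w11 = -1/2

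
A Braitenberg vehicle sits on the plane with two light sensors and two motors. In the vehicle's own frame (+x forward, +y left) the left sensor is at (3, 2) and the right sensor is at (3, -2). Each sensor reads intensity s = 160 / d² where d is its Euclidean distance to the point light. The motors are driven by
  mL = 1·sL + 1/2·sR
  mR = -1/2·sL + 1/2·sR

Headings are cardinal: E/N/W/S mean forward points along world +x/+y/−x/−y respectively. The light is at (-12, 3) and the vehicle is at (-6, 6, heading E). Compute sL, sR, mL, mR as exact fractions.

left sensor world pos  = (-3, 8); dL² = 106
right sensor world pos = (-3, 4); dR² = 82
sL = 160/106 = 80/53
sR = 160/82 = 80/41
mL = 1·sL + 1/2·sR = 5400/2173
mR = -1/2·sL + 1/2·sR = 480/2173

80/53 80/41 5400/2173 480/2173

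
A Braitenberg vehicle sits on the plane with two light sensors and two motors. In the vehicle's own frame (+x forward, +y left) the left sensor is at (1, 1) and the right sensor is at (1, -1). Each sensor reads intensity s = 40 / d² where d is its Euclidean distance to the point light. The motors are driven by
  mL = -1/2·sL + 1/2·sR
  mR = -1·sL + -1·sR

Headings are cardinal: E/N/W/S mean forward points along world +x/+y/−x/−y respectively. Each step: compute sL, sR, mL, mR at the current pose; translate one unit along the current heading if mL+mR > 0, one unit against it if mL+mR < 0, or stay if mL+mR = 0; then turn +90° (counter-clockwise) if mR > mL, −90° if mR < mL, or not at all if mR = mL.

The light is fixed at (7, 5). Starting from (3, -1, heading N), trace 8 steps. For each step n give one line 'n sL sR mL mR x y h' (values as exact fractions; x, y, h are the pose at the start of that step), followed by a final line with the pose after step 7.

n=0: pose=(3,-1,N); sL=4/5, sR=20/17; mL=16/85, mR=-168/85; mL+mR=-152/85 → advance -1; mR−mL=-184/85 → turn -1·90°
n=1: pose=(3,-2,E); sL=8/9, sR=40/73; mL=-112/657, mR=-944/657; mL+mR=-352/219 → advance -1; mR−mL=-832/657 → turn -1·90°
n=2: pose=(2,-2,S); sL=1/2, sR=2/5; mL=-1/20, mR=-9/10; mL+mR=-19/20 → advance -1; mR−mL=-17/20 → turn -1·90°
n=3: pose=(2,-1,W); sL=8/17, sR=40/61; mL=96/1037, mR=-1168/1037; mL+mR=-1072/1037 → advance -1; mR−mL=-1264/1037 → turn -1·90°
n=4: pose=(3,-1,N); sL=4/5, sR=20/17; mL=16/85, mR=-168/85; mL+mR=-152/85 → advance -1; mR−mL=-184/85 → turn -1·90°
n=5: pose=(3,-2,E); sL=8/9, sR=40/73; mL=-112/657, mR=-944/657; mL+mR=-352/219 → advance -1; mR−mL=-832/657 → turn -1·90°
n=6: pose=(2,-2,S); sL=1/2, sR=2/5; mL=-1/20, mR=-9/10; mL+mR=-19/20 → advance -1; mR−mL=-17/20 → turn -1·90°
n=7: pose=(2,-1,W); sL=8/17, sR=40/61; mL=96/1037, mR=-1168/1037; mL+mR=-1072/1037 → advance -1; mR−mL=-1264/1037 → turn -1·90°

0 4/5 20/17 16/85 -168/85 3 -1 N
1 8/9 40/73 -112/657 -944/657 3 -2 E
2 1/2 2/5 -1/20 -9/10 2 -2 S
3 8/17 40/61 96/1037 -1168/1037 2 -1 W
4 4/5 20/17 16/85 -168/85 3 -1 N
5 8/9 40/73 -112/657 -944/657 3 -2 E
6 1/2 2/5 -1/20 -9/10 2 -2 S
7 8/17 40/61 96/1037 -1168/1037 2 -1 W
final 3 -1 N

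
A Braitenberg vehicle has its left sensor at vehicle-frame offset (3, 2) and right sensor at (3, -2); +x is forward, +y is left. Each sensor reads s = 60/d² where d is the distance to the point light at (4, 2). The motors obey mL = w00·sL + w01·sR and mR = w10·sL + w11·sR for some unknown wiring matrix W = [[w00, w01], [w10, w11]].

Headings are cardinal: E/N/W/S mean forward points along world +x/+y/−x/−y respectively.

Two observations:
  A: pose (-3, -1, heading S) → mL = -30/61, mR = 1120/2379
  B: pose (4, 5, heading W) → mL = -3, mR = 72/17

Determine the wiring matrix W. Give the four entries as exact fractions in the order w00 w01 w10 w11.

obs A: pose=(-3,-1,S) → sL=60/61, sR=20/39, mL=-30/61, mR=1120/2379
obs B: pose=(4,5,W) → sL=6, sR=30/17, mL=-3, mR=72/17
sensor matrix S = [[60/61, 20/39], [6, 30/17]]; det S = -18080/13481
solve [mL_A; mL_B] = S·[w00; w01] and [mR_A; mR_B] = S·[w10; w11]:
  w00 = -1/2, w01 = 0, w10 = 1, w11 = -1

-1/2 0 1 -1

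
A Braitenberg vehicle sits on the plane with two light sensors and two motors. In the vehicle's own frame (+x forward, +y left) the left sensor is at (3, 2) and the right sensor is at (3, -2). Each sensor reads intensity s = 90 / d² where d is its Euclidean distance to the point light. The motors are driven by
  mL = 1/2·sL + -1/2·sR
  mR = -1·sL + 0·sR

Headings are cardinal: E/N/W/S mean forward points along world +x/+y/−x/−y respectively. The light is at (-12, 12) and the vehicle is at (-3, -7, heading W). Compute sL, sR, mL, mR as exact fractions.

left sensor world pos  = (-6, -9); dL² = 477
right sensor world pos = (-6, -5); dR² = 325
sL = 90/477 = 10/53
sR = 90/325 = 18/65
mL = 1/2·sL + -1/2·sR = -152/3445
mR = -1·sL + 0·sR = -10/53

10/53 18/65 -152/3445 -10/53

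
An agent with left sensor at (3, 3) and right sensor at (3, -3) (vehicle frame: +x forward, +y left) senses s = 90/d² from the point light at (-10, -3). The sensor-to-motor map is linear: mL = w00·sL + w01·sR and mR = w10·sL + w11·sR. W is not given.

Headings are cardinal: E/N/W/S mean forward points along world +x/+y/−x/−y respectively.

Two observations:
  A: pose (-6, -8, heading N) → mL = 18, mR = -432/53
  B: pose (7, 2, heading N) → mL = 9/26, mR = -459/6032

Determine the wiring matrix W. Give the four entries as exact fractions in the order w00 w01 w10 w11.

1 0 -1/2 1/2

obs A: pose=(-6,-8,N) → sL=18, sR=90/53, mL=18, mR=-432/53
obs B: pose=(7,2,N) → sL=9/26, sR=45/232, mL=9/26, mR=-459/6032
sensor matrix S = [[18, 90/53], [9/26, 45/232]]; det S = 232065/79924
solve [mL_A; mL_B] = S·[w00; w01] and [mR_A; mR_B] = S·[w10; w11]:
  w00 = 1, w01 = 0, w10 = -1/2, w11 = 1/2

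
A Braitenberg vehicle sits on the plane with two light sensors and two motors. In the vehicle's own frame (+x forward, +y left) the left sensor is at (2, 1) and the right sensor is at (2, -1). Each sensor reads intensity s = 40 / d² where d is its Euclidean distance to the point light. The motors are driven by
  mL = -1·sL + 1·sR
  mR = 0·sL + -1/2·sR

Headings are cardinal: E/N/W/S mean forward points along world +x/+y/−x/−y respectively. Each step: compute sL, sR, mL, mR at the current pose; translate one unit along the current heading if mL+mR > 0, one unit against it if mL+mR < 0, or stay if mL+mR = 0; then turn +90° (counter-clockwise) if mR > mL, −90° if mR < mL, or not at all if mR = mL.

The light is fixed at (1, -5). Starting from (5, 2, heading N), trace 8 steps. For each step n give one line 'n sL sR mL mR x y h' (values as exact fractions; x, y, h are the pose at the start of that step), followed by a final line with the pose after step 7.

n=0: pose=(5,2,N); sL=4/9, sR=20/53; mL=-32/477, mR=-10/53; mL+mR=-122/477 → advance -1; mR−mL=-58/477 → turn -1·90°
n=1: pose=(5,1,E); sL=8/17, sR=40/61; mL=192/1037, mR=-20/61; mL+mR=-148/1037 → advance -1; mR−mL=-532/1037 → turn -1·90°
n=2: pose=(4,1,S); sL=5/4, sR=2; mL=3/4, mR=-1; mL+mR=-1/4 → advance -1; mR−mL=-7/4 → turn -1·90°
n=3: pose=(4,2,W); sL=40/37, sR=8/13; mL=-224/481, mR=-4/13; mL+mR=-372/481 → advance -1; mR−mL=76/481 → turn +1·90°
n=4: pose=(5,2,S); sL=4/5, sR=20/17; mL=32/85, mR=-10/17; mL+mR=-18/85 → advance -1; mR−mL=-82/85 → turn -1·90°
n=5: pose=(5,3,W); sL=40/53, sR=8/17; mL=-256/901, mR=-4/17; mL+mR=-468/901 → advance -1; mR−mL=44/901 → turn +1·90°
n=6: pose=(6,3,S); sL=5/9, sR=10/13; mL=25/117, mR=-5/13; mL+mR=-20/117 → advance -1; mR−mL=-70/117 → turn -1·90°
n=7: pose=(6,4,W); sL=40/73, sR=40/109; mL=-1440/7957, mR=-20/109; mL+mR=-2900/7957 → advance -1; mR−mL=-20/7957 → turn -1·90°

0 4/9 20/53 -32/477 -10/53 5 2 N
1 8/17 40/61 192/1037 -20/61 5 1 E
2 5/4 2 3/4 -1 4 1 S
3 40/37 8/13 -224/481 -4/13 4 2 W
4 4/5 20/17 32/85 -10/17 5 2 S
5 40/53 8/17 -256/901 -4/17 5 3 W
6 5/9 10/13 25/117 -5/13 6 3 S
7 40/73 40/109 -1440/7957 -20/109 6 4 W
final 7 4 N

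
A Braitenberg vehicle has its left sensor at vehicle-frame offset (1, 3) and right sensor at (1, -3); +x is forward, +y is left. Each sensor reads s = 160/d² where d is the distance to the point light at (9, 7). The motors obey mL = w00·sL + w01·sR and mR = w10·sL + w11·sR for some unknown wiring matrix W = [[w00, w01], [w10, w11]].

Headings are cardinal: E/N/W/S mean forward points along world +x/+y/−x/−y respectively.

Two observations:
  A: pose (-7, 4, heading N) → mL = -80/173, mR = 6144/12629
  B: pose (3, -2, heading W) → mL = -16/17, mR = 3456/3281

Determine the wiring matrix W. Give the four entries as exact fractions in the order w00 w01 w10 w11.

obs A: pose=(-7,4,N) → sL=32/73, sR=160/173, mL=-80/173, mR=6144/12629
obs B: pose=(3,-2,W) → sL=160/193, sR=32/17, mL=-16/17, mR=3456/3281
sensor matrix S = [[32/73, 160/173], [160/193, 32/17]]; det S = 2420736/41435749
solve [mL_A; mL_B] = S·[w00; w01] and [mR_A; mR_B] = S·[w10; w11]:
  w00 = 0, w01 = -1/2, w10 = -1, w11 = 1

0 -1/2 -1 1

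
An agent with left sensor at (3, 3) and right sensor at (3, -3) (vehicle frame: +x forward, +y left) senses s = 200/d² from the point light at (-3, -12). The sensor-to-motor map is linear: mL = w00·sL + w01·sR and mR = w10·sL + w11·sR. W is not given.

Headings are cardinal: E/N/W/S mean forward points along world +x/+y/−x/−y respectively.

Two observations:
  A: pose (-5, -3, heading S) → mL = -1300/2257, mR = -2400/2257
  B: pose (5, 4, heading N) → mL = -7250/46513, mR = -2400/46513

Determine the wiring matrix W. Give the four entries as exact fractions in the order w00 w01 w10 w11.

obs A: pose=(-5,-3,S) → sL=200/37, sR=200/61, mL=-1300/2257, mR=-2400/2257
obs B: pose=(5,4,N) → sL=100/193, sR=100/241, mL=-7250/46513, mR=-2400/46513
sensor matrix S = [[200/37, 200/61], [100/193, 100/241]]; det S = 57120000/104979841
solve [mL_A; mL_B] = S·[w00; w01] and [mR_A; mR_B] = S·[w10; w11]:
  w00 = 1/2, w01 = -1, w10 = -1/2, w11 = 1/2

1/2 -1 -1/2 1/2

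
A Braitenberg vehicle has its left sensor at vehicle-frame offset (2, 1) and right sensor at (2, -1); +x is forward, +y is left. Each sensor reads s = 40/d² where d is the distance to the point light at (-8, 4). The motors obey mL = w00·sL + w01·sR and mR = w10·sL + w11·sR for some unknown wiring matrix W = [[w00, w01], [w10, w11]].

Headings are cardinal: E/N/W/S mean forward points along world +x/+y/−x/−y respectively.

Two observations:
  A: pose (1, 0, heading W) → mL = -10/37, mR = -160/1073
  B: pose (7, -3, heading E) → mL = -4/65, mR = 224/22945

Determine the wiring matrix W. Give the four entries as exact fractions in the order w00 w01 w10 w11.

obs A: pose=(1,0,W) → sL=20/37, sR=20/29, mL=-10/37, mR=-160/1073
obs B: pose=(7,-3,E) → sL=8/65, sR=40/353, mL=-4/65, mR=224/22945
sensor matrix S = [[20/37, 20/29], [8/65, 40/353]]; det S = -116352/4923997
solve [mL_A; mL_B] = S·[w00; w01] and [mR_A; mR_B] = S·[w10; w11]:
  w00 = -1/2, w01 = 0, w10 = 1, w11 = -1

-1/2 0 1 -1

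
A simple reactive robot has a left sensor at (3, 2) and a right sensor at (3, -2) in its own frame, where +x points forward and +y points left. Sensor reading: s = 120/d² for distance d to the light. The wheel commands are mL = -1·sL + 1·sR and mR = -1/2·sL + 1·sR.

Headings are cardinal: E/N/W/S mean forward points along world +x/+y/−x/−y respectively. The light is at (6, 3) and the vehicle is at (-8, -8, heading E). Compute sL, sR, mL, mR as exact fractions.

left sensor world pos  = (-5, -6); dL² = 202
right sensor world pos = (-5, -10); dR² = 290
sL = 120/202 = 60/101
sR = 120/290 = 12/29
mL = -1·sL + 1·sR = -528/2929
mR = -1/2·sL + 1·sR = 342/2929

60/101 12/29 -528/2929 342/2929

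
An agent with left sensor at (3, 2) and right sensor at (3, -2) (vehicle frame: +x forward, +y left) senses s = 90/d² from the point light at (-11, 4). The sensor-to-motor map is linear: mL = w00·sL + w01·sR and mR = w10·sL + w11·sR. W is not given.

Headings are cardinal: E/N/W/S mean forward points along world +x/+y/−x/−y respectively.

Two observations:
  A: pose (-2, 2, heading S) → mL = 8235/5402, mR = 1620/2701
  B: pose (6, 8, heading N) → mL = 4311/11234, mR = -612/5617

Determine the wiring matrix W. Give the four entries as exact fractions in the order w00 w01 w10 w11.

1/2 1 -1 1

obs A: pose=(-2,2,S) → sL=45/73, sR=45/37, mL=8235/5402, mR=1620/2701
obs B: pose=(6,8,N) → sL=45/137, sR=9/41, mL=4311/11234, mR=-612/5617
sensor matrix S = [[45/73, 45/37], [45/137, 9/41]]; det S = -4007880/15171517
solve [mL_A; mL_B] = S·[w00; w01] and [mR_A; mR_B] = S·[w10; w11]:
  w00 = 1/2, w01 = 1, w10 = -1, w11 = 1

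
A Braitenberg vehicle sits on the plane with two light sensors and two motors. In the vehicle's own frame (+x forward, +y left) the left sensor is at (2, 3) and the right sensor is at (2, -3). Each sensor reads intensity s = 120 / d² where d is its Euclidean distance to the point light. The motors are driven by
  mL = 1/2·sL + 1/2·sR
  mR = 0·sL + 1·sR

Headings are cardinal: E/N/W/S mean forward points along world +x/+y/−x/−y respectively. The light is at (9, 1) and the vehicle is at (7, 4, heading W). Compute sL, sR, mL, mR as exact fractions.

left sensor world pos  = (5, 1); dL² = 16
right sensor world pos = (5, 7); dR² = 52
sL = 120/16 = 15/2
sR = 120/52 = 30/13
mL = 1/2·sL + 1/2·sR = 255/52
mR = 0·sL + 1·sR = 30/13

15/2 30/13 255/52 30/13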